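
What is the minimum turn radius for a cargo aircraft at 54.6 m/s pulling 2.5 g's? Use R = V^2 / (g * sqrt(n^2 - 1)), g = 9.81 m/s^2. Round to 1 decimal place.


Step 1: V^2 = 54.6^2 = 2981.16
Step 2: n^2 - 1 = 2.5^2 - 1 = 5.25
Step 3: sqrt(5.25) = 2.291288
Step 4: R = 2981.16 / (9.81 * 2.291288) = 132.6 m

132.6


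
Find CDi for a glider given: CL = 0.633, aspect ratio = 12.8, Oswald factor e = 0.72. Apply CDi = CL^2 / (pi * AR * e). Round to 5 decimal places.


Step 1: CL^2 = 0.633^2 = 0.400689
Step 2: pi * AR * e = 3.14159 * 12.8 * 0.72 = 28.952918
Step 3: CDi = 0.400689 / 28.952918 = 0.01384

0.01384


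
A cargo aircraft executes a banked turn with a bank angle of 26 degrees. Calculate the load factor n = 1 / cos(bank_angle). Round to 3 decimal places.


Step 1: Convert 26 degrees to radians = 0.453786
Step 2: cos(26 deg) = 0.898794
Step 3: n = 1 / 0.898794 = 1.113

1.113


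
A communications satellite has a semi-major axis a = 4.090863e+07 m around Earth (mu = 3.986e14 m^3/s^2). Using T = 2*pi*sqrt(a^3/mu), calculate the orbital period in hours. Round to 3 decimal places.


Step 1: a^3 / mu = 6.846125e+22 / 3.986e14 = 1.717543e+08
Step 2: sqrt(1.717543e+08) = 13105.5049 s
Step 3: T = 2*pi * 13105.5049 = 82344.32 s
Step 4: T in hours = 82344.32 / 3600 = 22.873 hours

22.873


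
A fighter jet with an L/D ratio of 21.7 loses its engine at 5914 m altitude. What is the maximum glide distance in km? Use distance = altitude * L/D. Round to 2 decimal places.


Step 1: Glide distance = altitude * L/D = 5914 * 21.7 = 128333.8 m
Step 2: Convert to km: 128333.8 / 1000 = 128.33 km

128.33


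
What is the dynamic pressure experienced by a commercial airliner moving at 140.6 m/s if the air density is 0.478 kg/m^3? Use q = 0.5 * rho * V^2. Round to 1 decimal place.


Step 1: V^2 = 140.6^2 = 19768.36
Step 2: q = 0.5 * 0.478 * 19768.36
Step 3: q = 4724.6 Pa

4724.6


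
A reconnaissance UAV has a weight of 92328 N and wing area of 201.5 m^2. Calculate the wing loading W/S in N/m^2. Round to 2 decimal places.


Step 1: Wing loading = W / S = 92328 / 201.5
Step 2: Wing loading = 458.20 N/m^2

458.20


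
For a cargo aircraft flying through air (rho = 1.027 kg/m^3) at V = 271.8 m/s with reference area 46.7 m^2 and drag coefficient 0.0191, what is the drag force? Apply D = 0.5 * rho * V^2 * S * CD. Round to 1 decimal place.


Step 1: Dynamic pressure q = 0.5 * 1.027 * 271.8^2 = 37934.9357 Pa
Step 2: Drag D = q * S * CD = 37934.9357 * 46.7 * 0.0191
Step 3: D = 33836.8 N

33836.8


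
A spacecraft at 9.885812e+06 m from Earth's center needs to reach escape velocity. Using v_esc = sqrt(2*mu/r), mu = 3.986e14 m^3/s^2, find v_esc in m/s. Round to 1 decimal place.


Step 1: 2*mu/r = 2 * 3.986e14 / 9.885812e+06 = 80640821.4115
Step 2: v_esc = sqrt(80640821.4115) = 8980.0 m/s

8980.0


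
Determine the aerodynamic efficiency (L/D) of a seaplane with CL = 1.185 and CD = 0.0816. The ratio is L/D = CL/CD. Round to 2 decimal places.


Step 1: L/D = CL / CD = 1.185 / 0.0816
Step 2: L/D = 14.52

14.52


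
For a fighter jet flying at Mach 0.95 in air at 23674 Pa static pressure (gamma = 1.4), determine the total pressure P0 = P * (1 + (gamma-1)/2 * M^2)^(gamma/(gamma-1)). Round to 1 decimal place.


Step 1: (gamma-1)/2 * M^2 = 0.2 * 0.9025 = 0.1805
Step 2: 1 + 0.1805 = 1.1805
Step 3: Exponent gamma/(gamma-1) = 3.5
Step 4: P0 = 23674 * 1.1805^3.5 = 42315.8 Pa

42315.8


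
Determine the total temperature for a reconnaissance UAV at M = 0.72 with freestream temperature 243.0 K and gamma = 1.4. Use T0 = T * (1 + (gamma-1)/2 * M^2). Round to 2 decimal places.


Step 1: (gamma-1)/2 = 0.2
Step 2: M^2 = 0.5184
Step 3: 1 + 0.2 * 0.5184 = 1.10368
Step 4: T0 = 243.0 * 1.10368 = 268.19 K

268.19


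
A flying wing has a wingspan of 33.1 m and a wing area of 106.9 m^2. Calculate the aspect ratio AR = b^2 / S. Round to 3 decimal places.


Step 1: b^2 = 33.1^2 = 1095.61
Step 2: AR = 1095.61 / 106.9 = 10.249

10.249


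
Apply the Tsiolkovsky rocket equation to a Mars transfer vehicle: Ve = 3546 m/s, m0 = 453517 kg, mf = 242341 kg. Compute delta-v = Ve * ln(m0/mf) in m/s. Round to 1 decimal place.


Step 1: Mass ratio m0/mf = 453517 / 242341 = 1.8714
Step 2: ln(1.8714) = 0.626687
Step 3: delta-v = 3546 * 0.626687 = 2222.2 m/s

2222.2


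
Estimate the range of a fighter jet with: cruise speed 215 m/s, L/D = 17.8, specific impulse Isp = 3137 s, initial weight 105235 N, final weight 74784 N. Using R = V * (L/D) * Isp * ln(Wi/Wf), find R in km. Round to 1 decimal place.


Step 1: Coefficient = V * (L/D) * Isp = 215 * 17.8 * 3137 = 12005299.0 m
Step 2: Wi/Wf = 105235 / 74784 = 1.407186
Step 3: ln(1.407186) = 0.341592
Step 4: R = 12005299.0 * 0.341592 = 4100913.9 m = 4100.9 km

4100.9


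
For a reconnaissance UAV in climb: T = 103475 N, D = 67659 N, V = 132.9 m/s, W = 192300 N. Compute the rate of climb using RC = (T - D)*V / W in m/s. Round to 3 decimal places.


Step 1: Excess thrust = T - D = 103475 - 67659 = 35816 N
Step 2: Excess power = 35816 * 132.9 = 4759946.4 W
Step 3: RC = 4759946.4 / 192300 = 24.753 m/s

24.753


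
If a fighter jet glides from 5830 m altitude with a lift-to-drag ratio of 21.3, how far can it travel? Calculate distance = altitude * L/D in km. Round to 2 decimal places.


Step 1: Glide distance = altitude * L/D = 5830 * 21.3 = 124179.0 m
Step 2: Convert to km: 124179.0 / 1000 = 124.18 km

124.18


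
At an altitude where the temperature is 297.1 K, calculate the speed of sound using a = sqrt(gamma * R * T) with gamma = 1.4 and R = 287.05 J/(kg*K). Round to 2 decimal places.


Step 1: gamma * R * T = 1.4 * 287.05 * 297.1 = 119395.577
Step 2: a = sqrt(119395.577) = 345.54 m/s

345.54


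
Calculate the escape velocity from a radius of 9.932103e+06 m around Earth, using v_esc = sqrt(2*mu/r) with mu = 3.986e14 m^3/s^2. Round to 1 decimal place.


Step 1: 2*mu/r = 2 * 3.986e14 / 9.932103e+06 = 80264975.1014
Step 2: v_esc = sqrt(80264975.1014) = 8959.1 m/s

8959.1


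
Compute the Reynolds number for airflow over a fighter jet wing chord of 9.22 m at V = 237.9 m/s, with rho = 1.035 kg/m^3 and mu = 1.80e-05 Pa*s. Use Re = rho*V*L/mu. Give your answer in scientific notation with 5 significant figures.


Step 1: Numerator = rho * V * L = 1.035 * 237.9 * 9.22 = 2270.20833
Step 2: Re = 2270.20833 / 1.80e-05
Step 3: Re = 1.2612e+08

1.2612e+08


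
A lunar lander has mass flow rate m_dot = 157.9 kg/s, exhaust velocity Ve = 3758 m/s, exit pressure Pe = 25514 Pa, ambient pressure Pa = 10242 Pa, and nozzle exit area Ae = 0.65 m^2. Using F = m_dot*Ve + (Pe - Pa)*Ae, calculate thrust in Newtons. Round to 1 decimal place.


Step 1: Momentum thrust = m_dot * Ve = 157.9 * 3758 = 593388.2 N
Step 2: Pressure thrust = (Pe - Pa) * Ae = (25514 - 10242) * 0.65 = 9926.80 N
Step 3: Total thrust F = 593388.2 + 9926.80 = 603315.0 N

603315.0


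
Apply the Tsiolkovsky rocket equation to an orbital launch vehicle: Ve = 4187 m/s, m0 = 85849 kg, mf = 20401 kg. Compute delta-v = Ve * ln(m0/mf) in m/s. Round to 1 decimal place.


Step 1: Mass ratio m0/mf = 85849 / 20401 = 4.208078
Step 2: ln(4.208078) = 1.437006
Step 3: delta-v = 4187 * 1.437006 = 6016.7 m/s

6016.7


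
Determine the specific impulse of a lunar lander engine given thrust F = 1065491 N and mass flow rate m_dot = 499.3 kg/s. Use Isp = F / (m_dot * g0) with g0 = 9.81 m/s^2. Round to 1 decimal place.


Step 1: m_dot * g0 = 499.3 * 9.81 = 4898.13
Step 2: Isp = 1065491 / 4898.13 = 217.5 s

217.5


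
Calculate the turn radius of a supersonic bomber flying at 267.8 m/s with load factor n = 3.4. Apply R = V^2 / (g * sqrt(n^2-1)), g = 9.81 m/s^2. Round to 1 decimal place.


Step 1: V^2 = 267.8^2 = 71716.84
Step 2: n^2 - 1 = 3.4^2 - 1 = 10.56
Step 3: sqrt(10.56) = 3.249615
Step 4: R = 71716.84 / (9.81 * 3.249615) = 2249.7 m

2249.7


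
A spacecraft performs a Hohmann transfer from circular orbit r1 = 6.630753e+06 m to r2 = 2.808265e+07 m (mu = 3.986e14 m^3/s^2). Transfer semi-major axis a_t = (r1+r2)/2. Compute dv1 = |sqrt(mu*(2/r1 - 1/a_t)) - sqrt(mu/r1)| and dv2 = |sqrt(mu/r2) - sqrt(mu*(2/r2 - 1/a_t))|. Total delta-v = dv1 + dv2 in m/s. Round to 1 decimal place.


Step 1: Transfer semi-major axis a_t = (6.630753e+06 + 2.808265e+07) / 2 = 1.735670e+07 m
Step 2: v1 (circular at r1) = sqrt(mu/r1) = 7753.31 m/s
Step 3: v_t1 = sqrt(mu*(2/r1 - 1/a_t)) = 9862.17 m/s
Step 4: dv1 = |9862.17 - 7753.31| = 2108.86 m/s
Step 5: v2 (circular at r2) = 3767.47 m/s, v_t2 = 2328.61 m/s
Step 6: dv2 = |3767.47 - 2328.61| = 1438.85 m/s
Step 7: Total delta-v = 2108.86 + 1438.85 = 3547.7 m/s

3547.7


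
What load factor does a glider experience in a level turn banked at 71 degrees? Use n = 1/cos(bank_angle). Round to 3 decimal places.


Step 1: Convert 71 degrees to radians = 1.239184
Step 2: cos(71 deg) = 0.325568
Step 3: n = 1 / 0.325568 = 3.072

3.072


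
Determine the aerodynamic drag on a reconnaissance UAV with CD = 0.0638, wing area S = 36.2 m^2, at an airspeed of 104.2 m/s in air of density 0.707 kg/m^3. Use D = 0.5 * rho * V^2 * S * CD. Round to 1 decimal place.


Step 1: Dynamic pressure q = 0.5 * 0.707 * 104.2^2 = 3838.1757 Pa
Step 2: Drag D = q * S * CD = 3838.1757 * 36.2 * 0.0638
Step 3: D = 8864.5 N

8864.5


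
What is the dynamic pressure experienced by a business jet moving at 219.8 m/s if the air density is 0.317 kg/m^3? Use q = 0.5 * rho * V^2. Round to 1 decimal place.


Step 1: V^2 = 219.8^2 = 48312.04
Step 2: q = 0.5 * 0.317 * 48312.04
Step 3: q = 7657.5 Pa

7657.5


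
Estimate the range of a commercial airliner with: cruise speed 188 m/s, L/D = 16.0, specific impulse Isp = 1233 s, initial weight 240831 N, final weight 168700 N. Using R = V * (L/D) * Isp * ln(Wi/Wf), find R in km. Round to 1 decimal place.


Step 1: Coefficient = V * (L/D) * Isp = 188 * 16.0 * 1233 = 3708864.0 m
Step 2: Wi/Wf = 240831 / 168700 = 1.42757
Step 3: ln(1.42757) = 0.355973
Step 4: R = 3708864.0 * 0.355973 = 1320257.1 m = 1320.3 km

1320.3


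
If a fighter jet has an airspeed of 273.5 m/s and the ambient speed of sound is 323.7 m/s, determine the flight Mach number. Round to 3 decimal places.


Step 1: M = V / a = 273.5 / 323.7
Step 2: M = 0.845

0.845


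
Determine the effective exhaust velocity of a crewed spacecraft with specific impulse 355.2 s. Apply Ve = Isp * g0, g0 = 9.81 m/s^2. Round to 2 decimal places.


Step 1: Ve = Isp * g0 = 355.2 * 9.81
Step 2: Ve = 3484.51 m/s

3484.51


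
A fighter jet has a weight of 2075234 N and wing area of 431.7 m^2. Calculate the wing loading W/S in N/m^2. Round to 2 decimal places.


Step 1: Wing loading = W / S = 2075234 / 431.7
Step 2: Wing loading = 4807.12 N/m^2

4807.12


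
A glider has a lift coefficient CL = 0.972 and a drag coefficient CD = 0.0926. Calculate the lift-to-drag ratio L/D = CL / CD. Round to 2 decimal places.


Step 1: L/D = CL / CD = 0.972 / 0.0926
Step 2: L/D = 10.50

10.50


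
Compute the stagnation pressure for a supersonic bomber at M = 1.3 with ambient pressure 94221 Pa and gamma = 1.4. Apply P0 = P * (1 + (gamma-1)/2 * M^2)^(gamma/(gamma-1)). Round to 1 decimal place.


Step 1: (gamma-1)/2 * M^2 = 0.2 * 1.69 = 0.338
Step 2: 1 + 0.338 = 1.338
Step 3: Exponent gamma/(gamma-1) = 3.5
Step 4: P0 = 94221 * 1.338^3.5 = 261062.3 Pa

261062.3


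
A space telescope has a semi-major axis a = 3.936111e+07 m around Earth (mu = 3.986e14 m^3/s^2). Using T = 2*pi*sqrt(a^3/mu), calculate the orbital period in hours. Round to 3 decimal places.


Step 1: a^3 / mu = 6.098205e+22 / 3.986e14 = 1.529906e+08
Step 2: sqrt(1.529906e+08) = 12368.9365 s
Step 3: T = 2*pi * 12368.9365 = 77716.32 s
Step 4: T in hours = 77716.32 / 3600 = 21.588 hours

21.588


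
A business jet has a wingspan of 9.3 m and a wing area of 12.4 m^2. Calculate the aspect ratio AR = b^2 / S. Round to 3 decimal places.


Step 1: b^2 = 9.3^2 = 86.49
Step 2: AR = 86.49 / 12.4 = 6.975

6.975


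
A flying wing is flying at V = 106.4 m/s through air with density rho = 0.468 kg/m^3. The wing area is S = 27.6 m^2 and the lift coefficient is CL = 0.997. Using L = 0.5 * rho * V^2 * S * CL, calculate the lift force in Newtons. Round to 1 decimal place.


Step 1: Calculate dynamic pressure q = 0.5 * 0.468 * 106.4^2 = 0.5 * 0.468 * 11320.96 = 2649.1046 Pa
Step 2: Multiply by wing area and lift coefficient: L = 2649.1046 * 27.6 * 0.997
Step 3: L = 73115.2881 * 0.997 = 72895.9 N

72895.9


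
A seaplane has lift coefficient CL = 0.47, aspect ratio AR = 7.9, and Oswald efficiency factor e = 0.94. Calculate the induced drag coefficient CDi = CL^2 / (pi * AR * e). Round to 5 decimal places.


Step 1: CL^2 = 0.47^2 = 0.2209
Step 2: pi * AR * e = 3.14159 * 7.9 * 0.94 = 23.329467
Step 3: CDi = 0.2209 / 23.329467 = 0.00947

0.00947


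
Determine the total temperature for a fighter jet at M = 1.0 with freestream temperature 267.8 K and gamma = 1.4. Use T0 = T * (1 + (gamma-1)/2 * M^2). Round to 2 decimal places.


Step 1: (gamma-1)/2 = 0.2
Step 2: M^2 = 1.0
Step 3: 1 + 0.2 * 1.0 = 1.2
Step 4: T0 = 267.8 * 1.2 = 321.36 K

321.36


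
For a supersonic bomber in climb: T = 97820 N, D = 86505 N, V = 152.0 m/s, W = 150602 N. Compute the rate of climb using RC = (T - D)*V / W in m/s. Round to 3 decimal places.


Step 1: Excess thrust = T - D = 97820 - 86505 = 11315 N
Step 2: Excess power = 11315 * 152.0 = 1719880.0 W
Step 3: RC = 1719880.0 / 150602 = 11.420 m/s

11.420


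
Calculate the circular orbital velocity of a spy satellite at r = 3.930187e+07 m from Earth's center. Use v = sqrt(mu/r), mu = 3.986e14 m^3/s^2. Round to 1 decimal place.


Step 1: mu / r = 3.986e14 / 3.930187e+07 = 10142011.0544
Step 2: v = sqrt(10142011.0544) = 3184.7 m/s

3184.7


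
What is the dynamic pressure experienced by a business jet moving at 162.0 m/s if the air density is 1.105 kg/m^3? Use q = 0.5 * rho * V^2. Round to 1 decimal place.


Step 1: V^2 = 162.0^2 = 26244.0
Step 2: q = 0.5 * 1.105 * 26244.0
Step 3: q = 14499.8 Pa

14499.8


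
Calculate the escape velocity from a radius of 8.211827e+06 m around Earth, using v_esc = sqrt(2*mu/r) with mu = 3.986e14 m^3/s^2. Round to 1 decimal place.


Step 1: 2*mu/r = 2 * 3.986e14 / 8.211827e+06 = 97079492.7852
Step 2: v_esc = sqrt(97079492.7852) = 9852.9 m/s

9852.9


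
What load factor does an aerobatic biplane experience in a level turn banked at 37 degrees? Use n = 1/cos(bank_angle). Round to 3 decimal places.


Step 1: Convert 37 degrees to radians = 0.645772
Step 2: cos(37 deg) = 0.798636
Step 3: n = 1 / 0.798636 = 1.252

1.252


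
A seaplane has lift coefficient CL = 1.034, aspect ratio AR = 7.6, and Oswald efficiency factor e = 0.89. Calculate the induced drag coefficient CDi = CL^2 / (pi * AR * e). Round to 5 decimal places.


Step 1: CL^2 = 1.034^2 = 1.069156
Step 2: pi * AR * e = 3.14159 * 7.6 * 0.89 = 21.249733
Step 3: CDi = 1.069156 / 21.249733 = 0.05031

0.05031


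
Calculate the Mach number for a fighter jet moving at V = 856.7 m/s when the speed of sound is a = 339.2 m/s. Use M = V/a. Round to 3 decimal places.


Step 1: M = V / a = 856.7 / 339.2
Step 2: M = 2.526

2.526


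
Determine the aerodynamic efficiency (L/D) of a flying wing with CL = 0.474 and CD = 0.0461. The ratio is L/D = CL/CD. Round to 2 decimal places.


Step 1: L/D = CL / CD = 0.474 / 0.0461
Step 2: L/D = 10.28

10.28


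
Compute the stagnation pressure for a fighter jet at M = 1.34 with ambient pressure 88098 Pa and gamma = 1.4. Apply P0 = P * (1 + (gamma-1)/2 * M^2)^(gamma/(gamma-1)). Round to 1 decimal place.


Step 1: (gamma-1)/2 * M^2 = 0.2 * 1.7956 = 0.35912
Step 2: 1 + 0.35912 = 1.35912
Step 3: Exponent gamma/(gamma-1) = 3.5
Step 4: P0 = 88098 * 1.35912^3.5 = 257850.7 Pa

257850.7


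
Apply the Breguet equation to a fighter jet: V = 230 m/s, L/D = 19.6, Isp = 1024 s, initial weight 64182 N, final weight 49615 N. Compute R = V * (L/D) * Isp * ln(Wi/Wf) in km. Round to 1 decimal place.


Step 1: Coefficient = V * (L/D) * Isp = 230 * 19.6 * 1024 = 4616192.0 m
Step 2: Wi/Wf = 64182 / 49615 = 1.293601
Step 3: ln(1.293601) = 0.25743
Step 4: R = 4616192.0 * 0.25743 = 1188344.4 m = 1188.3 km

1188.3


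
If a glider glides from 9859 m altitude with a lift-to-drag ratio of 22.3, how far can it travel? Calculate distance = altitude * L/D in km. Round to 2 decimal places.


Step 1: Glide distance = altitude * L/D = 9859 * 22.3 = 219855.7 m
Step 2: Convert to km: 219855.7 / 1000 = 219.86 km

219.86


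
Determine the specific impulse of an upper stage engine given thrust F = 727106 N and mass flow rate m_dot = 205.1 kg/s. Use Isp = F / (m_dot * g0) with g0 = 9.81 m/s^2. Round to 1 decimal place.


Step 1: m_dot * g0 = 205.1 * 9.81 = 2012.03
Step 2: Isp = 727106 / 2012.03 = 361.4 s

361.4


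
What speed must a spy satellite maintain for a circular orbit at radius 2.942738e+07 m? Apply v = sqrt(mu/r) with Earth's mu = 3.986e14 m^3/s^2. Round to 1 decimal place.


Step 1: mu / r = 3.986e14 / 2.942738e+07 = 13545208.5779
Step 2: v = sqrt(13545208.5779) = 3680.4 m/s

3680.4


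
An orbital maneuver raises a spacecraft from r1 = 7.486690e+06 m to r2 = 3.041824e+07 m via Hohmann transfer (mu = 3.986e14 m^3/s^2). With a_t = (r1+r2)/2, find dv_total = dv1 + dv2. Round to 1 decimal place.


Step 1: Transfer semi-major axis a_t = (7.486690e+06 + 3.041824e+07) / 2 = 1.895246e+07 m
Step 2: v1 (circular at r1) = sqrt(mu/r1) = 7296.65 m/s
Step 3: v_t1 = sqrt(mu*(2/r1 - 1/a_t)) = 9243.96 m/s
Step 4: dv1 = |9243.96 - 7296.65| = 1947.3 m/s
Step 5: v2 (circular at r2) = 3619.94 m/s, v_t2 = 2275.17 m/s
Step 6: dv2 = |3619.94 - 2275.17| = 1344.77 m/s
Step 7: Total delta-v = 1947.3 + 1344.77 = 3292.1 m/s

3292.1


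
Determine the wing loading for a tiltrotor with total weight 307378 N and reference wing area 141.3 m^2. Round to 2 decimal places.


Step 1: Wing loading = W / S = 307378 / 141.3
Step 2: Wing loading = 2175.36 N/m^2

2175.36


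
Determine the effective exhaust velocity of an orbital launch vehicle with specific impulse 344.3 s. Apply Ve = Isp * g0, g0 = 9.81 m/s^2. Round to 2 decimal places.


Step 1: Ve = Isp * g0 = 344.3 * 9.81
Step 2: Ve = 3377.58 m/s

3377.58


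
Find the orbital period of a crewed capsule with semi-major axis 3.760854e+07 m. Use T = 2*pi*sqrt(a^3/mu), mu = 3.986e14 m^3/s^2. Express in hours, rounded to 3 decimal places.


Step 1: a^3 / mu = 5.319360e+22 / 3.986e14 = 1.334511e+08
Step 2: sqrt(1.334511e+08) = 11552.1033 s
Step 3: T = 2*pi * 11552.1033 = 72584.01 s
Step 4: T in hours = 72584.01 / 3600 = 20.162 hours

20.162


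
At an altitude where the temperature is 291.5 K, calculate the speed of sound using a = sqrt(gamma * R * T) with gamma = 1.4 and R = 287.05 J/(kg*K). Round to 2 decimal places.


Step 1: gamma * R * T = 1.4 * 287.05 * 291.5 = 117145.105
Step 2: a = sqrt(117145.105) = 342.26 m/s

342.26


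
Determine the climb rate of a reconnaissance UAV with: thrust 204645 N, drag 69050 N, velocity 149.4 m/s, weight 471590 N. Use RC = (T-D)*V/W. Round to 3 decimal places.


Step 1: Excess thrust = T - D = 204645 - 69050 = 135595 N
Step 2: Excess power = 135595 * 149.4 = 20257893.0 W
Step 3: RC = 20257893.0 / 471590 = 42.957 m/s

42.957


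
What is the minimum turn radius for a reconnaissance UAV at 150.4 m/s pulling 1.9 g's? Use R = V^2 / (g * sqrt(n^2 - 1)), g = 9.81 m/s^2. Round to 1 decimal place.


Step 1: V^2 = 150.4^2 = 22620.16
Step 2: n^2 - 1 = 1.9^2 - 1 = 2.61
Step 3: sqrt(2.61) = 1.615549
Step 4: R = 22620.16 / (9.81 * 1.615549) = 1427.3 m

1427.3


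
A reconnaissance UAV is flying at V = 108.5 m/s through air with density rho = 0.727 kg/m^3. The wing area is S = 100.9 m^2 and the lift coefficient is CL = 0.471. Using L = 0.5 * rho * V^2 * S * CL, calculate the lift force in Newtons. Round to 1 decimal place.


Step 1: Calculate dynamic pressure q = 0.5 * 0.727 * 108.5^2 = 0.5 * 0.727 * 11772.25 = 4279.2129 Pa
Step 2: Multiply by wing area and lift coefficient: L = 4279.2129 * 100.9 * 0.471
Step 3: L = 431772.5791 * 0.471 = 203364.9 N

203364.9


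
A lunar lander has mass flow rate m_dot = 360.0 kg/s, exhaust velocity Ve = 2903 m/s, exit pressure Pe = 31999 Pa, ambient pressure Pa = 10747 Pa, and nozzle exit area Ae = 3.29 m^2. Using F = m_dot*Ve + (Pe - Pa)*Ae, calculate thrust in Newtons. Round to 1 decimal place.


Step 1: Momentum thrust = m_dot * Ve = 360.0 * 2903 = 1045080.0 N
Step 2: Pressure thrust = (Pe - Pa) * Ae = (31999 - 10747) * 3.29 = 69919.08 N
Step 3: Total thrust F = 1045080.0 + 69919.08 = 1114999.1 N

1114999.1


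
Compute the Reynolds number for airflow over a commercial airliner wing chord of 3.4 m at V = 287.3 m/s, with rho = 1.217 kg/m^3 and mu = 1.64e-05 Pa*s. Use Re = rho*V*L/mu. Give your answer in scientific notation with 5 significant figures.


Step 1: Numerator = rho * V * L = 1.217 * 287.3 * 3.4 = 1188.78994
Step 2: Re = 1188.78994 / 1.64e-05
Step 3: Re = 7.2487e+07

7.2487e+07


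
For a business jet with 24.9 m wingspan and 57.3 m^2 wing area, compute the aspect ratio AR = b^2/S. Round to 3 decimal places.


Step 1: b^2 = 24.9^2 = 620.01
Step 2: AR = 620.01 / 57.3 = 10.820

10.820


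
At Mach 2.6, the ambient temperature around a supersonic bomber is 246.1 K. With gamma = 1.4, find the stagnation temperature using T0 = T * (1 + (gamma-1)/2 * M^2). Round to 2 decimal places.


Step 1: (gamma-1)/2 = 0.2
Step 2: M^2 = 6.76
Step 3: 1 + 0.2 * 6.76 = 2.352
Step 4: T0 = 246.1 * 2.352 = 578.83 K

578.83


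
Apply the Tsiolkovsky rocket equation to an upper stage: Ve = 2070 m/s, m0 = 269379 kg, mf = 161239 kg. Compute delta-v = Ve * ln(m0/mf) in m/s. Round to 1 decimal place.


Step 1: Mass ratio m0/mf = 269379 / 161239 = 1.670681
Step 2: ln(1.670681) = 0.513232
Step 3: delta-v = 2070 * 0.513232 = 1062.4 m/s

1062.4


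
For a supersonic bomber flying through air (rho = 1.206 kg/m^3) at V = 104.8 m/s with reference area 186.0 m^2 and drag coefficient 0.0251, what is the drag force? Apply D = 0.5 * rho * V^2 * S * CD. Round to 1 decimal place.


Step 1: Dynamic pressure q = 0.5 * 1.206 * 104.8^2 = 6622.7731 Pa
Step 2: Drag D = q * S * CD = 6622.7731 * 186.0 * 0.0251
Step 3: D = 30919.1 N

30919.1


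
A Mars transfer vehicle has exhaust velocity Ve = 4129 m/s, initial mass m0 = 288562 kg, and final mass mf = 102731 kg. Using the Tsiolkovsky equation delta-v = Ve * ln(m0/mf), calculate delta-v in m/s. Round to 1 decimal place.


Step 1: Mass ratio m0/mf = 288562 / 102731 = 2.808909
Step 2: ln(2.808909) = 1.032796
Step 3: delta-v = 4129 * 1.032796 = 4264.4 m/s

4264.4


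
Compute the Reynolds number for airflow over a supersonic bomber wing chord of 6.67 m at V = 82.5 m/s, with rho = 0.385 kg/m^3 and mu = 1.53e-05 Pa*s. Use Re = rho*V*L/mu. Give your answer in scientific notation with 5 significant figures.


Step 1: Numerator = rho * V * L = 0.385 * 82.5 * 6.67 = 211.855875
Step 2: Re = 211.855875 / 1.53e-05
Step 3: Re = 1.3847e+07

1.3847e+07


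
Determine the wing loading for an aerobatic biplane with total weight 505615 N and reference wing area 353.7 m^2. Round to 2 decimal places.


Step 1: Wing loading = W / S = 505615 / 353.7
Step 2: Wing loading = 1429.50 N/m^2

1429.50


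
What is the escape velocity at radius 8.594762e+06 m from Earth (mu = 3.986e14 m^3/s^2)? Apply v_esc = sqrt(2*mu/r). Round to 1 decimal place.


Step 1: 2*mu/r = 2 * 3.986e14 / 8.594762e+06 = 92754168.1782
Step 2: v_esc = sqrt(92754168.1782) = 9630.9 m/s

9630.9


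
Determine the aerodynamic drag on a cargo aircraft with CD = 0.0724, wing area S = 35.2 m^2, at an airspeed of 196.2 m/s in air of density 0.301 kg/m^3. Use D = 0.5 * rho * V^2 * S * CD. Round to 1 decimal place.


Step 1: Dynamic pressure q = 0.5 * 0.301 * 196.2^2 = 5793.4132 Pa
Step 2: Drag D = q * S * CD = 5793.4132 * 35.2 * 0.0724
Step 3: D = 14764.4 N

14764.4


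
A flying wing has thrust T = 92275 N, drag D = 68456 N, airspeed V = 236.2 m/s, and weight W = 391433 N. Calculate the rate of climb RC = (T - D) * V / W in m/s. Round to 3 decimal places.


Step 1: Excess thrust = T - D = 92275 - 68456 = 23819 N
Step 2: Excess power = 23819 * 236.2 = 5626047.8 W
Step 3: RC = 5626047.8 / 391433 = 14.373 m/s

14.373


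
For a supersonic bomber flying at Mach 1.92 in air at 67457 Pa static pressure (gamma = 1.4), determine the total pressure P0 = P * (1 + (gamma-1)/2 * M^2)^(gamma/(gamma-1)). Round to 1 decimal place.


Step 1: (gamma-1)/2 * M^2 = 0.2 * 3.6864 = 0.73728
Step 2: 1 + 0.73728 = 1.73728
Step 3: Exponent gamma/(gamma-1) = 3.5
Step 4: P0 = 67457 * 1.73728^3.5 = 466199.1 Pa

466199.1


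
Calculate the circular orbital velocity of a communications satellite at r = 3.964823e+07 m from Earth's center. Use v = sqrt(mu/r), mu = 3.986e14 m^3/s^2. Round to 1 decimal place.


Step 1: mu / r = 3.986e14 / 3.964823e+07 = 10053412.2204
Step 2: v = sqrt(10053412.2204) = 3170.7 m/s

3170.7


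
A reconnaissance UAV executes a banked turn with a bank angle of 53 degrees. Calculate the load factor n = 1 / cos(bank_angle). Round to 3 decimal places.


Step 1: Convert 53 degrees to radians = 0.925025
Step 2: cos(53 deg) = 0.601815
Step 3: n = 1 / 0.601815 = 1.662

1.662


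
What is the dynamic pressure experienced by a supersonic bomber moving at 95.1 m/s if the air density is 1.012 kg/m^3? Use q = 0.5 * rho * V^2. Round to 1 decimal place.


Step 1: V^2 = 95.1^2 = 9044.01
Step 2: q = 0.5 * 1.012 * 9044.01
Step 3: q = 4576.3 Pa

4576.3


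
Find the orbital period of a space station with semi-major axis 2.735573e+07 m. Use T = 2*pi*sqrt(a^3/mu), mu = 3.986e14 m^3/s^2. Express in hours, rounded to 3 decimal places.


Step 1: a^3 / mu = 2.047128e+22 / 3.986e14 = 5.135794e+07
Step 2: sqrt(5.135794e+07) = 7166.4457 s
Step 3: T = 2*pi * 7166.4457 = 45028.11 s
Step 4: T in hours = 45028.11 / 3600 = 12.508 hours

12.508


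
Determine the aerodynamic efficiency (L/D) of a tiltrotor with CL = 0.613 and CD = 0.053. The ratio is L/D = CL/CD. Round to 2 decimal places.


Step 1: L/D = CL / CD = 0.613 / 0.053
Step 2: L/D = 11.57

11.57


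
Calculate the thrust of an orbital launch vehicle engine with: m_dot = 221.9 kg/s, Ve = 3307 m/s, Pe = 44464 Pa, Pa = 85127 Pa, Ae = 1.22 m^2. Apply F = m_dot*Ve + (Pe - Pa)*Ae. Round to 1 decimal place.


Step 1: Momentum thrust = m_dot * Ve = 221.9 * 3307 = 733823.3 N
Step 2: Pressure thrust = (Pe - Pa) * Ae = (44464 - 85127) * 1.22 = -49608.86 N
Step 3: Total thrust F = 733823.3 + -49608.86 = 684214.4 N

684214.4


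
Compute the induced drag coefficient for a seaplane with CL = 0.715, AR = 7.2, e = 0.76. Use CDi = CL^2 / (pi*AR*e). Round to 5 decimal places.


Step 1: CL^2 = 0.715^2 = 0.511225
Step 2: pi * AR * e = 3.14159 * 7.2 * 0.76 = 17.190795
Step 3: CDi = 0.511225 / 17.190795 = 0.02974

0.02974


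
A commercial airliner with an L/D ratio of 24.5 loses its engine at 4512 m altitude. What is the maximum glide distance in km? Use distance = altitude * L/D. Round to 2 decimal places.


Step 1: Glide distance = altitude * L/D = 4512 * 24.5 = 110544.0 m
Step 2: Convert to km: 110544.0 / 1000 = 110.54 km

110.54


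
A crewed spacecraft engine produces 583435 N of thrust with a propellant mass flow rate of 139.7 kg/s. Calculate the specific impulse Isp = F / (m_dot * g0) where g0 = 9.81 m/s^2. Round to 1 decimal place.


Step 1: m_dot * g0 = 139.7 * 9.81 = 1370.46
Step 2: Isp = 583435 / 1370.46 = 425.7 s

425.7


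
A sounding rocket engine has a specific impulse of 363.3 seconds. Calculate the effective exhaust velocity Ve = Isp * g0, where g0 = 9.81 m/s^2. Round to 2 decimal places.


Step 1: Ve = Isp * g0 = 363.3 * 9.81
Step 2: Ve = 3563.97 m/s

3563.97


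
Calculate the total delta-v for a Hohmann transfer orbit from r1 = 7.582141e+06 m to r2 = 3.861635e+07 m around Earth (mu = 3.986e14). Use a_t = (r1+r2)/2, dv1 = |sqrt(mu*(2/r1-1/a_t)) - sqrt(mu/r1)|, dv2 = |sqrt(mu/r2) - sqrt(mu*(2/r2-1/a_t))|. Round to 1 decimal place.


Step 1: Transfer semi-major axis a_t = (7.582141e+06 + 3.861635e+07) / 2 = 2.309925e+07 m
Step 2: v1 (circular at r1) = sqrt(mu/r1) = 7250.58 m/s
Step 3: v_t1 = sqrt(mu*(2/r1 - 1/a_t)) = 9374.74 m/s
Step 4: dv1 = |9374.74 - 7250.58| = 2124.16 m/s
Step 5: v2 (circular at r2) = 3212.8 m/s, v_t2 = 1840.69 m/s
Step 6: dv2 = |3212.8 - 1840.69| = 1372.11 m/s
Step 7: Total delta-v = 2124.16 + 1372.11 = 3496.3 m/s

3496.3


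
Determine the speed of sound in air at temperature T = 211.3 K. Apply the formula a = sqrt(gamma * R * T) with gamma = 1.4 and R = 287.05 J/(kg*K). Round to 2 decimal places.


Step 1: gamma * R * T = 1.4 * 287.05 * 211.3 = 84915.131
Step 2: a = sqrt(84915.131) = 291.40 m/s

291.40


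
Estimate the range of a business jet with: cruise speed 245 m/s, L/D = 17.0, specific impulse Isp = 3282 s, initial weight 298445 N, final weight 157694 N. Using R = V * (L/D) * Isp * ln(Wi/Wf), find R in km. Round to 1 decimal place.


Step 1: Coefficient = V * (L/D) * Isp = 245 * 17.0 * 3282 = 13669530.0 m
Step 2: Wi/Wf = 298445 / 157694 = 1.892558
Step 3: ln(1.892558) = 0.637929
Step 4: R = 13669530.0 * 0.637929 = 8720192.5 m = 8720.2 km

8720.2


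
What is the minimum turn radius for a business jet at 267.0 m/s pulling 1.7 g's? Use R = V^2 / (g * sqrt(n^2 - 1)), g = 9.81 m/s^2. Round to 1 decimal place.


Step 1: V^2 = 267.0^2 = 71289.0
Step 2: n^2 - 1 = 1.7^2 - 1 = 1.89
Step 3: sqrt(1.89) = 1.374773
Step 4: R = 71289.0 / (9.81 * 1.374773) = 5285.9 m

5285.9


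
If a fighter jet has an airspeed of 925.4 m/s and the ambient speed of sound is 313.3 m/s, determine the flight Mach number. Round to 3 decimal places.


Step 1: M = V / a = 925.4 / 313.3
Step 2: M = 2.954

2.954


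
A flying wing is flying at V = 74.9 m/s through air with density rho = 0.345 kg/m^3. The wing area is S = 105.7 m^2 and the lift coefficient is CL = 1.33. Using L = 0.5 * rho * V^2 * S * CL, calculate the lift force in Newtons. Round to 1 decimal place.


Step 1: Calculate dynamic pressure q = 0.5 * 0.345 * 74.9^2 = 0.5 * 0.345 * 5610.01 = 967.7267 Pa
Step 2: Multiply by wing area and lift coefficient: L = 967.7267 * 105.7 * 1.33
Step 3: L = 102288.7148 * 1.33 = 136044.0 N

136044.0


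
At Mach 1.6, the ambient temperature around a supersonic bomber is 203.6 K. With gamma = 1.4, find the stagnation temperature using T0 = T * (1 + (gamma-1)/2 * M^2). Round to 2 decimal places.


Step 1: (gamma-1)/2 = 0.2
Step 2: M^2 = 2.56
Step 3: 1 + 0.2 * 2.56 = 1.512
Step 4: T0 = 203.6 * 1.512 = 307.84 K

307.84


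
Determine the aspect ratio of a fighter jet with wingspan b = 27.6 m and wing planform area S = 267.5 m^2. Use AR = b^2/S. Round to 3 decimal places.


Step 1: b^2 = 27.6^2 = 761.76
Step 2: AR = 761.76 / 267.5 = 2.848

2.848


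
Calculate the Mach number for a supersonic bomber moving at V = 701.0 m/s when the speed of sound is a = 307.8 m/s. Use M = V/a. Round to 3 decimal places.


Step 1: M = V / a = 701.0 / 307.8
Step 2: M = 2.277

2.277


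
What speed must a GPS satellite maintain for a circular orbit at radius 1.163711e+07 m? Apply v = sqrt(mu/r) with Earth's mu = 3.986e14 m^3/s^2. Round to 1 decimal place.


Step 1: mu / r = 3.986e14 / 1.163711e+07 = 34252490.5238
Step 2: v = sqrt(34252490.5238) = 5852.6 m/s

5852.6


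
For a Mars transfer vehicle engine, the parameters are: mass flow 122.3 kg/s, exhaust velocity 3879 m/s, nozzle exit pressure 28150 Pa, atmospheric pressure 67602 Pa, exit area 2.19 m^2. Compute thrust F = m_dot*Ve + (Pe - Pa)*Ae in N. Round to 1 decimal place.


Step 1: Momentum thrust = m_dot * Ve = 122.3 * 3879 = 474401.7 N
Step 2: Pressure thrust = (Pe - Pa) * Ae = (28150 - 67602) * 2.19 = -86399.88 N
Step 3: Total thrust F = 474401.7 + -86399.88 = 388001.8 N

388001.8


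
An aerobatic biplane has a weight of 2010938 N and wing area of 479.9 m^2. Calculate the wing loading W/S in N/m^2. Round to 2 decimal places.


Step 1: Wing loading = W / S = 2010938 / 479.9
Step 2: Wing loading = 4190.33 N/m^2

4190.33


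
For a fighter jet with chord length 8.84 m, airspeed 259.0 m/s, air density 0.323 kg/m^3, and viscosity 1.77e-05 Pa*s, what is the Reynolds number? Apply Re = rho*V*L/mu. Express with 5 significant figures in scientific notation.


Step 1: Numerator = rho * V * L = 0.323 * 259.0 * 8.84 = 739.52788
Step 2: Re = 739.52788 / 1.77e-05
Step 3: Re = 4.1781e+07

4.1781e+07


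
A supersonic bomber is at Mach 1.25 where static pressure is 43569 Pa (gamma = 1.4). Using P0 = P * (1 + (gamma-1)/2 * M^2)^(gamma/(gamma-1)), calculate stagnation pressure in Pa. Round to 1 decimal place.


Step 1: (gamma-1)/2 * M^2 = 0.2 * 1.5625 = 0.3125
Step 2: 1 + 0.3125 = 1.3125
Step 3: Exponent gamma/(gamma-1) = 3.5
Step 4: P0 = 43569 * 1.3125^3.5 = 112856.1 Pa

112856.1


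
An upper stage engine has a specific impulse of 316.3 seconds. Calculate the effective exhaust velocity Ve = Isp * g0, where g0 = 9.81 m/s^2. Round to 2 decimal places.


Step 1: Ve = Isp * g0 = 316.3 * 9.81
Step 2: Ve = 3102.90 m/s

3102.90


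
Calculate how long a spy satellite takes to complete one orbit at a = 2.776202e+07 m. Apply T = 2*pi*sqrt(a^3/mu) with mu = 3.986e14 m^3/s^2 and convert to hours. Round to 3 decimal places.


Step 1: a^3 / mu = 2.139701e+22 / 3.986e14 = 5.368042e+07
Step 2: sqrt(5.368042e+07) = 7326.6922 s
Step 3: T = 2*pi * 7326.6922 = 46034.96 s
Step 4: T in hours = 46034.96 / 3600 = 12.787 hours

12.787


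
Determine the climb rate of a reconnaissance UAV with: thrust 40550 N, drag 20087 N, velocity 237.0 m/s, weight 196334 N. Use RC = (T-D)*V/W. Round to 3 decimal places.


Step 1: Excess thrust = T - D = 40550 - 20087 = 20463 N
Step 2: Excess power = 20463 * 237.0 = 4849731.0 W
Step 3: RC = 4849731.0 / 196334 = 24.701 m/s

24.701


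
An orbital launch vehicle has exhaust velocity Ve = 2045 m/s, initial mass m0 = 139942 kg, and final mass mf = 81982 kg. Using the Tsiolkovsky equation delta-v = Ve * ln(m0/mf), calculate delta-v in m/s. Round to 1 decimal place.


Step 1: Mass ratio m0/mf = 139942 / 81982 = 1.706984
Step 2: ln(1.706984) = 0.534728
Step 3: delta-v = 2045 * 0.534728 = 1093.5 m/s

1093.5


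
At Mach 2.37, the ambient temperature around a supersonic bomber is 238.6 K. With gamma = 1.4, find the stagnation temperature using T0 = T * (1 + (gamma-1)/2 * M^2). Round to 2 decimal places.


Step 1: (gamma-1)/2 = 0.2
Step 2: M^2 = 5.6169
Step 3: 1 + 0.2 * 5.6169 = 2.12338
Step 4: T0 = 238.6 * 2.12338 = 506.64 K

506.64


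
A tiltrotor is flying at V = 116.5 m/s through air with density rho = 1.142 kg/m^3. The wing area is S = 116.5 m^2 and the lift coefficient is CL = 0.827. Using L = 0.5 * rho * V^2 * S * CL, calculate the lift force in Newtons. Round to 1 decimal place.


Step 1: Calculate dynamic pressure q = 0.5 * 1.142 * 116.5^2 = 0.5 * 1.142 * 13572.25 = 7749.7547 Pa
Step 2: Multiply by wing area and lift coefficient: L = 7749.7547 * 116.5 * 0.827
Step 3: L = 902846.4284 * 0.827 = 746654.0 N

746654.0


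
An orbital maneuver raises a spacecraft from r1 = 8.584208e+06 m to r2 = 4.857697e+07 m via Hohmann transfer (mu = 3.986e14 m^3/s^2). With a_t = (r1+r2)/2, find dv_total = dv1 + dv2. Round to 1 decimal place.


Step 1: Transfer semi-major axis a_t = (8.584208e+06 + 4.857697e+07) / 2 = 2.858059e+07 m
Step 2: v1 (circular at r1) = sqrt(mu/r1) = 6814.26 m/s
Step 3: v_t1 = sqrt(mu*(2/r1 - 1/a_t)) = 8883.79 m/s
Step 4: dv1 = |8883.79 - 6814.26| = 2069.53 m/s
Step 5: v2 (circular at r2) = 2864.53 m/s, v_t2 = 1569.89 m/s
Step 6: dv2 = |2864.53 - 1569.89| = 1294.64 m/s
Step 7: Total delta-v = 2069.53 + 1294.64 = 3364.2 m/s

3364.2


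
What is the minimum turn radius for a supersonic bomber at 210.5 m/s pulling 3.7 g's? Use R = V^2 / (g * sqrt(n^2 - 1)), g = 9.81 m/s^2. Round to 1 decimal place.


Step 1: V^2 = 210.5^2 = 44310.25
Step 2: n^2 - 1 = 3.7^2 - 1 = 12.69
Step 3: sqrt(12.69) = 3.562303
Step 4: R = 44310.25 / (9.81 * 3.562303) = 1268.0 m

1268.0


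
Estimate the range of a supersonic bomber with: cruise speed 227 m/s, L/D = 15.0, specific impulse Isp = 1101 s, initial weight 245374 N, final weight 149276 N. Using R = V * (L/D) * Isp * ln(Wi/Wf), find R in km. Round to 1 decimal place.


Step 1: Coefficient = V * (L/D) * Isp = 227 * 15.0 * 1101 = 3748905.0 m
Step 2: Wi/Wf = 245374 / 149276 = 1.643761
Step 3: ln(1.643761) = 0.496987
Step 4: R = 3748905.0 * 0.496987 = 1863155.7 m = 1863.2 km

1863.2


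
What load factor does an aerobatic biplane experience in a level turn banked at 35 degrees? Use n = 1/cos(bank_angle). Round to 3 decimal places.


Step 1: Convert 35 degrees to radians = 0.610865
Step 2: cos(35 deg) = 0.819152
Step 3: n = 1 / 0.819152 = 1.221

1.221


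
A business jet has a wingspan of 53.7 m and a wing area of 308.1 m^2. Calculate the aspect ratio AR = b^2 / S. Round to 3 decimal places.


Step 1: b^2 = 53.7^2 = 2883.69
Step 2: AR = 2883.69 / 308.1 = 9.360

9.360


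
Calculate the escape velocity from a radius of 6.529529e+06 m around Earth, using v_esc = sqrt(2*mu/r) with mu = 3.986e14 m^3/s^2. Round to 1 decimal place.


Step 1: 2*mu/r = 2 * 3.986e14 / 6.529529e+06 = 122091501.5463
Step 2: v_esc = sqrt(122091501.5463) = 11049.5 m/s

11049.5


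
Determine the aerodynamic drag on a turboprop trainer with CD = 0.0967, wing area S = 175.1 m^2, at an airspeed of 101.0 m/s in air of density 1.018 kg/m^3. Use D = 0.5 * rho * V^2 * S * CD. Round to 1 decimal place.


Step 1: Dynamic pressure q = 0.5 * 1.018 * 101.0^2 = 5192.309 Pa
Step 2: Drag D = q * S * CD = 5192.309 * 175.1 * 0.0967
Step 3: D = 87917.1 N

87917.1


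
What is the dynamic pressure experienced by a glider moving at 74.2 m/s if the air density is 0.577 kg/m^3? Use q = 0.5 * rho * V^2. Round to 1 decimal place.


Step 1: V^2 = 74.2^2 = 5505.64
Step 2: q = 0.5 * 0.577 * 5505.64
Step 3: q = 1588.4 Pa

1588.4


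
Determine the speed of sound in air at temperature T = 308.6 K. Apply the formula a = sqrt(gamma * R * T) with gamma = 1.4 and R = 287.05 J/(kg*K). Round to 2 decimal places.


Step 1: gamma * R * T = 1.4 * 287.05 * 308.6 = 124017.082
Step 2: a = sqrt(124017.082) = 352.16 m/s

352.16


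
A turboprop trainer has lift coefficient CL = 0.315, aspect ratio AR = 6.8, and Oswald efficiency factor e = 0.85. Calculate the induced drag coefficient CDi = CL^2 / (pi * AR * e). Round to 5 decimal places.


Step 1: CL^2 = 0.315^2 = 0.099225
Step 2: pi * AR * e = 3.14159 * 6.8 * 0.85 = 18.158406
Step 3: CDi = 0.099225 / 18.158406 = 0.00546

0.00546


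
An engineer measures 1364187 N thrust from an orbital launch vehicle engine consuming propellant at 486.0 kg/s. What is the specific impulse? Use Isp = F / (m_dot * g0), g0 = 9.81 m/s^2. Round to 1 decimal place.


Step 1: m_dot * g0 = 486.0 * 9.81 = 4767.66
Step 2: Isp = 1364187 / 4767.66 = 286.1 s

286.1


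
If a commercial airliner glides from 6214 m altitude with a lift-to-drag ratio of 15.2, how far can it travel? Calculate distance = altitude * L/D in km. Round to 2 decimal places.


Step 1: Glide distance = altitude * L/D = 6214 * 15.2 = 94452.8 m
Step 2: Convert to km: 94452.8 / 1000 = 94.45 km

94.45


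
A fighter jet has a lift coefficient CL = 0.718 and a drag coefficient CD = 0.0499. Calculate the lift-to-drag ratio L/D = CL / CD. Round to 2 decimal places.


Step 1: L/D = CL / CD = 0.718 / 0.0499
Step 2: L/D = 14.39

14.39


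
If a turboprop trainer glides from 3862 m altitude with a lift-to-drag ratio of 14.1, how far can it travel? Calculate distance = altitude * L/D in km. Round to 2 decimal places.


Step 1: Glide distance = altitude * L/D = 3862 * 14.1 = 54454.2 m
Step 2: Convert to km: 54454.2 / 1000 = 54.45 km

54.45


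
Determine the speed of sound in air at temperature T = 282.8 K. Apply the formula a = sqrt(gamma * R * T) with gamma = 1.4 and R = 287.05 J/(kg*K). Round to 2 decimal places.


Step 1: gamma * R * T = 1.4 * 287.05 * 282.8 = 113648.836
Step 2: a = sqrt(113648.836) = 337.12 m/s

337.12
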